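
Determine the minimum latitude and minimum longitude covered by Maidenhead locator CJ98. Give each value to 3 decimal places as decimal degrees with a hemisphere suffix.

8.000° N, 122.000° W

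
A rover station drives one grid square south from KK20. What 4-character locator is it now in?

Latitude square 0; −1 → -1, wraps to 9, carry into field.
Latitude field K = 10; −1 → 9 = J.
The longitude characters are unchanged.

KJ29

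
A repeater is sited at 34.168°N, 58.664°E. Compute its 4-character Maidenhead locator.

Offset from 180°W / 90°S: lon 238.66°, lat 124.17°.
Field: 238.66/20 → 11 → L, 124.17/10 → 12 → M; chars LM.
Square: 18.66/2 → 9, 4.17/1 → 4; chars 94.

LM94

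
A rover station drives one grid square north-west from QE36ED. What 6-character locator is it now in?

Longitude subsquare e = 4; −1 → 3 = d.
Latitude subsquare d = 3; +1 → 4 = e.

QE36de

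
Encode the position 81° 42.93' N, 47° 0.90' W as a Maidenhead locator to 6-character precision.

Offset from 180°W / 90°S: lon 132.9850°, lat 171.7155°.
Field (20°×10°, letters A–R): lon ⌊132.9850/20⌋ = 6 → G; lat ⌊171.7155/10⌋ = 17 → R.
Square (2°×1°, digits 0–9): lon ⌊12.9850/2⌋ = 6; lat ⌊1.7155/1⌋ = 1.
Subsquare (5′×2.5′, letters a–x): lon ⌊0.9850/0.0833333⌋ = 11 → l; lat ⌊0.7155/0.0416667⌋ = 17 → r.

GR61lr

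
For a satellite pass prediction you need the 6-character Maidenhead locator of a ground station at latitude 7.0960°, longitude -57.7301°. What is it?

GJ17dc

Offset from 180°W / 90°S: lon 122.2699°, lat 97.0960°.
Field (20°×10°, letters A–R): 122.2699/20 → 6 → G, 97.0960/10 → 9 → J; chars GJ.
Square (2°×1°, digits 0–9): 2.2699/2 → 1, 7.0960/1 → 7; chars 17.
Subsquare (5′×2.5′, letters a–x): 0.2699/0.0833333 → 3 → d, 0.0960/0.0416667 → 2 → c; chars dc.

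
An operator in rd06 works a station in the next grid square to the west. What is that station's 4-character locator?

Longitude square 0; −1 → -1, wraps to 9, carry into field.
Longitude field R = 17; −1 → 16 = Q.
The latitude characters are unchanged.

QD96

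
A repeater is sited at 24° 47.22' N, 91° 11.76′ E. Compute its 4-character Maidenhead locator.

NL54

Shift to the Maidenhead origin (180°W, 90°S): lon 271.20, lat 114.79.
Field: lon ⌊271.20/20⌋ = 13 → N; lat ⌊114.79/10⌋ = 11 → L.
Square: lon ⌊11.20/2⌋ = 5; lat ⌊4.79/1⌋ = 4.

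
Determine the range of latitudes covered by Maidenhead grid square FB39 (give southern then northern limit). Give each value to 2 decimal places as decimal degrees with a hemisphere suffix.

71.00° S, 70.00° S

Field F=5, B=1: +5·20° lon, +1·10° lat → SW at lon -80°, lat -80°.
Square 3, 9: +3·2° lon, +9·1° lat → SW at lon -74°, lat -71°.
Cell spans 2° lon × 1° lat.
south 71.00° S, north 70.00° S.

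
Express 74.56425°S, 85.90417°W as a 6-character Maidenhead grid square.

Offset from 180°W / 90°S: lon 94.0958°, lat 15.4357°.
Field: 94.0958/20 → 4 → E, 15.4357/10 → 1 → B; chars EB.
Square: 14.0958/2 → 7, 5.4357/1 → 5; chars 75.
Subsquare: 0.0958/0.0833333 → 1 → b, 0.4357/0.0416667 → 10 → k; chars bk.

EB75bk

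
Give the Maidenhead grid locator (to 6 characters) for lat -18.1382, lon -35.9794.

Offset from 180°W / 90°S: lon 144.0206°, lat 71.8618°.
Field (20°×10°, letters A–R): 144.0206/20 → 7 → H, 71.8618/10 → 7 → H; chars HH.
Square (2°×1°, digits 0–9): 4.0206/2 → 2, 1.8618/1 → 1; chars 21.
Subsquare (5′×2.5′, letters a–x): 0.0206/0.0833333 → 0 → a, 0.8618/0.0416667 → 20 → u; chars au.

HH21au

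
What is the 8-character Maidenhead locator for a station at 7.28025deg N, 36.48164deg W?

HJ17sg27

Offset from 180°W / 90°S: lon 143.51836°, lat 97.28025°.
Field (20°×10°, letters A–R): lon ⌊143.51836/20⌋ = 7 → H; lat ⌊97.28025/10⌋ = 9 → J.
Square (2°×1°, digits 0–9): lon ⌊3.51836/2⌋ = 1; lat ⌊7.28025/1⌋ = 7.
Subsquare (5′×2.5′, letters a–x): lon ⌊1.51836/0.0833333⌋ = 18 → s; lat ⌊0.28025/0.0416667⌋ = 6 → g.
Extended square (30″×15″, digits 0–9): lon ⌊0.01836/0.00833333⌋ = 2; lat ⌊0.03025/0.00416667⌋ = 7.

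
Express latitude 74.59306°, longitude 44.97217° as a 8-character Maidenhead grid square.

Offset from 180°W / 90°S: lon 224.97217°, lat 164.59306°.
Field (20°×10°, letters A–R): 224.97217/20 → 11 → L, 164.59306/10 → 16 → Q; chars LQ.
Square (2°×1°, digits 0–9): 4.97217/2 → 2, 4.59306/1 → 4; chars 24.
Subsquare (5′×2.5′, letters a–x): 0.97217/0.0833333 → 11 → l, 0.59306/0.0416667 → 14 → o; chars lo.
Extended square (30″×15″, digits 0–9): 0.05550/0.00833333 → 6, 0.00973/0.00416667 → 2; chars 62.

LQ24lo62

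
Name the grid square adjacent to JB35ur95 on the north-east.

JB35vr06

Longitude extended square 9; +1 → 10, wraps to 0, carry into subsquare.
Longitude subsquare u = 20; +1 → 21 = v.
Latitude extended square 5; +1 → 6.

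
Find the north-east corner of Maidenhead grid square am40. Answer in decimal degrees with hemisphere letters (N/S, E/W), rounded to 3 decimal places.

31.000° N, 170.000° W

Field A=0, M=12: +0·20° lon, +12·10° lat → SW at lon -180°, lat 30°.
Square 4, 0: +4·2° lon, +0·1° lat → SW at lon -172°, lat 30°.
Cell spans 2° lon × 1° lat. NE corner is SW corner plus one full cell.
latitude 31.000° N, longitude 170.000° W.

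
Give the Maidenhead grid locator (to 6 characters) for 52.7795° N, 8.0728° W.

IO52xs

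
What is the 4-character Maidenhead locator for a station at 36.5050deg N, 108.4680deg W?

DM56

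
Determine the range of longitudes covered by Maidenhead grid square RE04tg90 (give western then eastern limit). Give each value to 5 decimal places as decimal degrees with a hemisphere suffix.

161.65833° E, 161.66667° E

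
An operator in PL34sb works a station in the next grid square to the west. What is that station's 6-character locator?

PL34rb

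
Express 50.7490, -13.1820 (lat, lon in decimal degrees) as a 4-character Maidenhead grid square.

Offset from 180°W / 90°S: lon 166.82°, lat 140.75°.
Field: 166.82/20 → 8 → I, 140.75/10 → 14 → O; chars IO.
Square: 6.82/2 → 3, 0.75/1 → 0; chars 30.

IO30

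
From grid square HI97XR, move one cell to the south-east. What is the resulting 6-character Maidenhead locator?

II07aq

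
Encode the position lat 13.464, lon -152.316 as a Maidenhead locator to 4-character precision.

Offset from 180°W / 90°S: lon 27.68°, lat 103.46°.
Field: 27.68/20 → 1 → B, 103.46/10 → 10 → K; chars BK.
Square: 7.68/2 → 3, 3.46/1 → 3; chars 33.

BK33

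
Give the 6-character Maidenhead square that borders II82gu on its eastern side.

Longitude subsquare g = 6; +1 → 7 = h.
The latitude characters are unchanged.

II82hu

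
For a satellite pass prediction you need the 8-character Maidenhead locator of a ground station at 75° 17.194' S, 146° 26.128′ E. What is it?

Offset from 180°W / 90°S: lon 326.43547°, lat 14.71343°.
Field (20°×10°, letters A–R): lon ⌊326.43547/20⌋ = 16 → Q; lat ⌊14.71343/10⌋ = 1 → B.
Square (2°×1°, digits 0–9): lon ⌊6.43547/2⌋ = 3; lat ⌊4.71343/1⌋ = 4.
Subsquare (5′×2.5′, letters a–x): lon ⌊0.43547/0.0833333⌋ = 5 → f; lat ⌊0.71343/0.0416667⌋ = 17 → r.
Extended square (30″×15″, digits 0–9): lon ⌊0.01880/0.00833333⌋ = 2; lat ⌊0.00510/0.00416667⌋ = 1.

QB34fr21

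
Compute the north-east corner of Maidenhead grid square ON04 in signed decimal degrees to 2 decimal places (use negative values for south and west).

Field O=14, N=13: +14·20° lon, +13·10° lat → SW at lon 100°, lat 40°.
Square 0, 4: +0·2° lon, +4·1° lat → SW at lon 100°, lat 44°.
Cell spans 2° lon × 1° lat. NE corner is SW corner plus one full cell.
latitude 45.00, longitude 102.00.

45.00, 102.00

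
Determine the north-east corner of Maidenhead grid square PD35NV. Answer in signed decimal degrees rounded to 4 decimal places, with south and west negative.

-54.0833, 127.1667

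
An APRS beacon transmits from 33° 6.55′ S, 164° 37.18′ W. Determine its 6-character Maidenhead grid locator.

AF76qv

Add 180° to longitude and 90° to latitude: 15.3803, 56.8908.
Field: lon ⌊15.3803/20⌋ = 0 → A; lat ⌊56.8908/10⌋ = 5 → F.
Square: lon ⌊15.3803/2⌋ = 7; lat ⌊6.8908/1⌋ = 6.
Subsquare: lon ⌊1.3803/0.0833333⌋ = 16 → q; lat ⌊0.8908/0.0416667⌋ = 21 → v.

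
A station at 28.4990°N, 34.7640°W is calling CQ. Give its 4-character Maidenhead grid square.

HL28

Add 180° to longitude and 90° to latitude: 145.24, 118.50.
Field: 145.24/20 → 7 → H, 118.50/10 → 11 → L; chars HL.
Square: 5.24/2 → 2, 8.50/1 → 8; chars 28.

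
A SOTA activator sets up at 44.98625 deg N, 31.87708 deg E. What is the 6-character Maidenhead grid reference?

KN54wx

Shift to the Maidenhead origin (180°W, 90°S): lon 211.8771, lat 134.9862.
Field: 211.8771/20 → 10 → K, 134.9862/10 → 13 → N; chars KN.
Square: 11.8771/2 → 5, 4.9862/1 → 4; chars 54.
Subsquare: 1.8771/0.0833333 → 22 → w, 0.9862/0.0416667 → 23 → x; chars wx.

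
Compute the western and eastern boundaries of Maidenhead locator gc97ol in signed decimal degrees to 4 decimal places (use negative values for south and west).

-40.8333, -40.7500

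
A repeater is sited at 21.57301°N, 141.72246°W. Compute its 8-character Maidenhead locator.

BL91dn37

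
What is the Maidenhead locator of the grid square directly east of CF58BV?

Longitude subsquare b = 1; +1 → 2 = c.
The latitude characters are unchanged.

CF58cv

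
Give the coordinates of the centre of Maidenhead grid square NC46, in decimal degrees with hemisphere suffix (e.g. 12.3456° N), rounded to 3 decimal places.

Field N=13, C=2: +13·20° lon, +2·10° lat → SW at lon 80°, lat -70°.
Square 4, 6: +4·2° lon, +6·1° lat → SW at lon 88°, lat -64°.
Cell spans 2° lon × 1° lat. Centre is SW corner plus half of each.
latitude 63.500° S, longitude 89.000° E.

63.500° S, 89.000° E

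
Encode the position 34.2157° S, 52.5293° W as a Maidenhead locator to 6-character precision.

GF35rs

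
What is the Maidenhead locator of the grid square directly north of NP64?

Latitude square 4; +1 → 5.
The longitude characters are unchanged.

NP65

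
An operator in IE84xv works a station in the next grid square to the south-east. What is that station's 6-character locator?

IE94au

Longitude subsquare x = 23; +1 → 24, wraps to 0 = a, carry into square.
Longitude square 8; +1 → 9.
Latitude subsquare v = 21; −1 → 20 = u.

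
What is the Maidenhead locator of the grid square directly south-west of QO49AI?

Longitude subsquare a = 0; −1 → -1, wraps to 23 = x, carry into square.
Longitude square 4; −1 → 3.
Latitude subsquare i = 8; −1 → 7 = h.

QO39xh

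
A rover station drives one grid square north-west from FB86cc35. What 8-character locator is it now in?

FB86cc26

Longitude extended square 3; −1 → 2.
Latitude extended square 5; +1 → 6.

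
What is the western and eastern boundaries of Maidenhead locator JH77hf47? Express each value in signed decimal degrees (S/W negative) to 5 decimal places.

Field J=9, H=7: +9·20° lon, +7·10° lat → SW at lon 0°, lat -20°.
Square 7, 7: +7·2° lon, +7·1° lat → SW at lon 14°, lat -13°.
Subsquare h=7, f=5: +7·0.0833333° lon, +5·0.0416667° lat → SW at lon 14.5833°, lat -12.7917°.
Extended square 4, 7: +4·0.00833333° lon, +7·0.00416667° lat → SW at lon 14.6167°, lat -12.7625°.
Cell spans 0.00833333° lon × 0.00416667° lat.
west 14.61667, east 14.62500.

14.61667, 14.62500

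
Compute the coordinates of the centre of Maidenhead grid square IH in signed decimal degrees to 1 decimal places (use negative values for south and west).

-15.0, -10.0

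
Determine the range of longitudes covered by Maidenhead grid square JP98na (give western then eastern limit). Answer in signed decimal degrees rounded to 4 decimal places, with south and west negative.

Field J=9, P=15: +9·20° lon, +15·10° lat → SW at lon 0°, lat 60°.
Square 9, 8: +9·2° lon, +8·1° lat → SW at lon 18°, lat 68°.
Subsquare n=13, a=0: +13·0.0833333° lon, +0·0.0416667° lat → SW at lon 19.0833°, lat 68°.
Cell spans 0.0833333° lon × 0.0416667° lat.
west 19.0833, east 19.1667.

19.0833, 19.1667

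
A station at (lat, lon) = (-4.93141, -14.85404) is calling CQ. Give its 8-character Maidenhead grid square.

Offset from 180°W / 90°S: lon 165.14596°, lat 85.06859°.
Field: 165.14596/20 → 8 → I, 85.06859/10 → 8 → I; chars II.
Square: 5.14596/2 → 2, 5.06859/1 → 5; chars 25.
Subsquare: 1.14596/0.0833333 → 13 → n, 0.06859/0.0416667 → 1 → b; chars nb.
Extended square: 0.06263/0.00833333 → 7, 0.02692/0.00416667 → 6; chars 76.

II25nb76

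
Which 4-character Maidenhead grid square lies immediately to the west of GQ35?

Longitude square 3; −1 → 2.
The latitude characters are unchanged.

GQ25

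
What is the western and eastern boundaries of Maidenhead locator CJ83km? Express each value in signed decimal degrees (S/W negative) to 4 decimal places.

Field C=2, J=9: +2·20° lon, +9·10° lat → SW at lon -140°, lat 0°.
Square 8, 3: +8·2° lon, +3·1° lat → SW at lon -124°, lat 3°.
Subsquare k=10, m=12: +10·0.0833333° lon, +12·0.0416667° lat → SW at lon -123.167°, lat 3.5°.
Cell spans 0.0833333° lon × 0.0416667° lat.
west -123.1667, east -123.0833.

-123.1667, -123.0833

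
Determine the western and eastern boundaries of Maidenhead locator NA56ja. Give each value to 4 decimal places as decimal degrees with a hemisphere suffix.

90.7500° E, 90.8333° E

Field N=13, A=0: +13·20° lon, +0·10° lat → SW at lon 80°, lat -90°.
Square 5, 6: +5·2° lon, +6·1° lat → SW at lon 90°, lat -84°.
Subsquare j=9, a=0: +9·0.0833333° lon, +0·0.0416667° lat → SW at lon 90.75°, lat -84°.
Cell spans 0.0833333° lon × 0.0416667° lat.
west 90.7500° E, east 90.8333° E.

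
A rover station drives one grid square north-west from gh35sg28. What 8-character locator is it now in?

Longitude extended square 2; −1 → 1.
Latitude extended square 8; +1 → 9.

GH35sg19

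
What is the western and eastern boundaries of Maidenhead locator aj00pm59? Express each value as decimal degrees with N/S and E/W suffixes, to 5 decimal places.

Field A=0, J=9: +0·20° lon, +9·10° lat → SW at lon -180°, lat 0°.
Square 0, 0: +0·2° lon, +0·1° lat → SW at lon -180°, lat 0°.
Subsquare p=15, m=12: +15·0.0833333° lon, +12·0.0416667° lat → SW at lon -178.75°, lat 0.5°.
Extended square 5, 9: +5·0.00833333° lon, +9·0.00416667° lat → SW at lon -178.708°, lat 0.5375°.
Cell spans 0.00833333° lon × 0.00416667° lat.
west 178.70833° W, east 178.70000° W.

178.70833° W, 178.70000° W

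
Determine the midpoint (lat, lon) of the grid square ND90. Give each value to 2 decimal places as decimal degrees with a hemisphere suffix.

59.50° S, 99.00° E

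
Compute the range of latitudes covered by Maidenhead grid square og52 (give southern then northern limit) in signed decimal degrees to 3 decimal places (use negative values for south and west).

Field O=14, G=6: +14·20° lon, +6·10° lat → SW at lon 100°, lat -30°.
Square 5, 2: +5·2° lon, +2·1° lat → SW at lon 110°, lat -28°.
Cell spans 2° lon × 1° lat.
south -28.000, north -27.000.

-28.000, -27.000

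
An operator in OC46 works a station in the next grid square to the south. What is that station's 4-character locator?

OC45

Latitude square 6; −1 → 5.
The longitude characters are unchanged.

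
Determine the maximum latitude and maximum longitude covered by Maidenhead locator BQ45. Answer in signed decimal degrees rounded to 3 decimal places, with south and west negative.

76.000, -150.000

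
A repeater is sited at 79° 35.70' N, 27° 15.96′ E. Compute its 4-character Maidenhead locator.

Shift to the Maidenhead origin (180°W, 90°S): lon 207.27, lat 169.59.
Field: lon ⌊207.27/20⌋ = 10 → K; lat ⌊169.59/10⌋ = 16 → Q.
Square: lon ⌊7.27/2⌋ = 3; lat ⌊9.59/1⌋ = 9.

KQ39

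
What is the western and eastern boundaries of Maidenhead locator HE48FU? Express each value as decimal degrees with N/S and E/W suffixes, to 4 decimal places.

31.5833° W, 31.5000° W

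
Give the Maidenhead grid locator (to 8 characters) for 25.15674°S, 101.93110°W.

Offset from 180°W / 90°S: lon 78.06890°, lat 64.84326°.
Field: lon ⌊78.06890/20⌋ = 3 → D; lat ⌊64.84326/10⌋ = 6 → G.
Square: lon ⌊18.06890/2⌋ = 9; lat ⌊4.84326/1⌋ = 4.
Subsquare: lon ⌊0.06890/0.0833333⌋ = 0 → a; lat ⌊0.84326/0.0416667⌋ = 20 → u.
Extended square: lon ⌊0.06890/0.00833333⌋ = 8; lat ⌊0.00993/0.00416667⌋ = 2.

DG94au82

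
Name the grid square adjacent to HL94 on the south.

Latitude square 4; −1 → 3.
The longitude characters are unchanged.

HL93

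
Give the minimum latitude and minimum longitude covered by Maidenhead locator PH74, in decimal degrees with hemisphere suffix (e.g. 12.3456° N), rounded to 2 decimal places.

16.00° S, 134.00° E

Field P=15, H=7: +15·20° lon, +7·10° lat → SW at lon 120°, lat -20°.
Square 7, 4: +7·2° lon, +4·1° lat → SW at lon 134°, lat -16°.
latitude 16.00° S, longitude 134.00° E.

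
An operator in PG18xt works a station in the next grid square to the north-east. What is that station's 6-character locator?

PG28au

Longitude subsquare x = 23; +1 → 24, wraps to 0 = a, carry into square.
Longitude square 1; +1 → 2.
Latitude subsquare t = 19; +1 → 20 = u.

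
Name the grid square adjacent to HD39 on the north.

Latitude square 9; +1 → 10, wraps to 0, carry into field.
Latitude field D = 3; +1 → 4 = E.
The longitude characters are unchanged.

HE30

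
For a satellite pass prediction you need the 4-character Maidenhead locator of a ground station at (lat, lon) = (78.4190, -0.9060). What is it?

IQ98

Offset from 180°W / 90°S: lon 179.09°, lat 168.42°.
Field: lon ⌊179.09/20⌋ = 8 → I; lat ⌊168.42/10⌋ = 16 → Q.
Square: lon ⌊19.09/2⌋ = 9; lat ⌊8.42/1⌋ = 8.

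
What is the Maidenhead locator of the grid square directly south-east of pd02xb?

PD12aa

Longitude subsquare x = 23; +1 → 24, wraps to 0 = a, carry into square.
Longitude square 0; +1 → 1.
Latitude subsquare b = 1; −1 → 0 = a.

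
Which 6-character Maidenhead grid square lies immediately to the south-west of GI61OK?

Longitude subsquare o = 14; −1 → 13 = n.
Latitude subsquare k = 10; −1 → 9 = j.

GI61nj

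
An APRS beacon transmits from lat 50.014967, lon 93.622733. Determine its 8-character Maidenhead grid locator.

Offset from 180°W / 90°S: lon 273.62273°, lat 140.01497°.
Field: lon ⌊273.62273/20⌋ = 13 → N; lat ⌊140.01497/10⌋ = 14 → O.
Square: lon ⌊13.62273/2⌋ = 6; lat ⌊0.01497/1⌋ = 0.
Subsquare: lon ⌊1.62273/0.0833333⌋ = 19 → t; lat ⌊0.01497/0.0416667⌋ = 0 → a.
Extended square: lon ⌊0.03940/0.00833333⌋ = 4; lat ⌊0.01497/0.00416667⌋ = 3.

NO60ta43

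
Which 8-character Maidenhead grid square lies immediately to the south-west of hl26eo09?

HL26do98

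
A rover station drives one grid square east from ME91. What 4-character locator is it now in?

NE01

Longitude square 9; +1 → 10, wraps to 0, carry into field.
Longitude field M = 12; +1 → 13 = N.
The latitude characters are unchanged.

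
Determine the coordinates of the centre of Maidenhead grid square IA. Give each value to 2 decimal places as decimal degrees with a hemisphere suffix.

85.00° S, 10.00° W

Field I=8, A=0: +8·20° lon, +0·10° lat → SW at lon -20°, lat -90°.
Cell spans 20° lon × 10° lat. Centre is SW corner plus half of each.
latitude 85.00° S, longitude 10.00° W.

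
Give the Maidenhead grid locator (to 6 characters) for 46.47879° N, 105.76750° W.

Offset from 180°W / 90°S: lon 74.2325°, lat 136.4788°.
Field: 74.2325/20 → 3 → D, 136.4788/10 → 13 → N; chars DN.
Square: 14.2325/2 → 7, 6.4788/1 → 6; chars 76.
Subsquare: 0.2325/0.0833333 → 2 → c, 0.4788/0.0416667 → 11 → l; chars cl.

DN76cl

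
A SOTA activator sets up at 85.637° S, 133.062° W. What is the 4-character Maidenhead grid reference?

Offset from 180°W / 90°S: lon 46.94°, lat 4.36°.
Field: lon ⌊46.94/20⌋ = 2 → C; lat ⌊4.36/10⌋ = 0 → A.
Square: lon ⌊6.94/2⌋ = 3; lat ⌊4.36/1⌋ = 4.

CA34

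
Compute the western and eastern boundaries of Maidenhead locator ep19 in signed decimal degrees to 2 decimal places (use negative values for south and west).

Field E=4, P=15: +4·20° lon, +15·10° lat → SW at lon -100°, lat 60°.
Square 1, 9: +1·2° lon, +9·1° lat → SW at lon -98°, lat 69°.
Cell spans 2° lon × 1° lat.
west -98.00, east -96.00.

-98.00, -96.00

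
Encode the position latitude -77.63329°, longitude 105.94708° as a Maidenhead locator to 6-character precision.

Offset from 180°W / 90°S: lon 285.9471°, lat 12.3667°.
Field: 285.9471/20 → 14 → O, 12.3667/10 → 1 → B; chars OB.
Square: 5.9471/2 → 2, 2.3667/1 → 2; chars 22.
Subsquare: 1.9471/0.0833333 → 23 → x, 0.3667/0.0416667 → 8 → i; chars xi.

OB22xi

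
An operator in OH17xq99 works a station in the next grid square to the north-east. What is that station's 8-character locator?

OH27ar00

Longitude extended square 9; +1 → 10, wraps to 0, carry into subsquare.
Longitude subsquare x = 23; +1 → 24, wraps to 0 = a, carry into square.
Longitude square 1; +1 → 2.
Latitude extended square 9; +1 → 10, wraps to 0, carry into subsquare.
Latitude subsquare q = 16; +1 → 17 = r.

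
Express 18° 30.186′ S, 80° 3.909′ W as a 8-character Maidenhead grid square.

EH91xl29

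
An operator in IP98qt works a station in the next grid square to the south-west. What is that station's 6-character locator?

IP98ps

Longitude subsquare q = 16; −1 → 15 = p.
Latitude subsquare t = 19; −1 → 18 = s.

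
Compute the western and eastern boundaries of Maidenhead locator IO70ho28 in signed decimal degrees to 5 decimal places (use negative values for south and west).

Field I=8, O=14: +8·20° lon, +14·10° lat → SW at lon -20°, lat 50°.
Square 7, 0: +7·2° lon, +0·1° lat → SW at lon -6°, lat 50°.
Subsquare h=7, o=14: +7·0.0833333° lon, +14·0.0416667° lat → SW at lon -5.41667°, lat 50.5833°.
Extended square 2, 8: +2·0.00833333° lon, +8·0.00416667° lat → SW at lon -5.4°, lat 50.6167°.
Cell spans 0.00833333° lon × 0.00416667° lat.
west -5.40000, east -5.39167.

-5.40000, -5.39167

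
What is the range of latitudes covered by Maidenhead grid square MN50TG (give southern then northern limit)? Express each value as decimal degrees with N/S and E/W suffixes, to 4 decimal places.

Field M=12, N=13: +12·20° lon, +13·10° lat → SW at lon 60°, lat 40°.
Square 5, 0: +5·2° lon, +0·1° lat → SW at lon 70°, lat 40°.
Subsquare t=19, g=6: +19·0.0833333° lon, +6·0.0416667° lat → SW at lon 71.5833°, lat 40.25°.
Cell spans 0.0833333° lon × 0.0416667° lat.
south 40.2500° N, north 40.2917° N.

40.2500° N, 40.2917° N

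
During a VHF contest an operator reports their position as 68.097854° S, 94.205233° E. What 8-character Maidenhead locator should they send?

Offset from 180°W / 90°S: lon 274.20523°, lat 21.90215°.
Field (20°×10°, letters A–R): 274.20523/20 → 13 → N, 21.90215/10 → 2 → C; chars NC.
Square (2°×1°, digits 0–9): 14.20523/2 → 7, 1.90215/1 → 1; chars 71.
Subsquare (5′×2.5′, letters a–x): 0.20523/0.0833333 → 2 → c, 0.90215/0.0416667 → 21 → v; chars cv.
Extended square (30″×15″, digits 0–9): 0.03857/0.00833333 → 4, 0.02715/0.00416667 → 6; chars 46.

NC71cv46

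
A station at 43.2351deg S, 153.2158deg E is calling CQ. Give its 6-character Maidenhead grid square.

Offset from 180°W / 90°S: lon 333.2158°, lat 46.7649°.
Field: lon ⌊333.2158/20⌋ = 16 → Q; lat ⌊46.7649/10⌋ = 4 → E.
Square: lon ⌊13.2158/2⌋ = 6; lat ⌊6.7649/1⌋ = 6.
Subsquare: lon ⌊1.2158/0.0833333⌋ = 14 → o; lat ⌊0.7649/0.0416667⌋ = 18 → s.

QE66os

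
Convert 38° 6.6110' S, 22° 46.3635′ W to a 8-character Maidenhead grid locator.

HF81ov73

Offset from 180°W / 90°S: lon 157.22727°, lat 51.88982°.
Field: 157.22727/20 → 7 → H, 51.88982/10 → 5 → F; chars HF.
Square: 17.22727/2 → 8, 1.88982/1 → 1; chars 81.
Subsquare: 1.22727/0.0833333 → 14 → o, 0.88982/0.0416667 → 21 → v; chars ov.
Extended square: 0.06061/0.00833333 → 7, 0.01482/0.00416667 → 3; chars 73.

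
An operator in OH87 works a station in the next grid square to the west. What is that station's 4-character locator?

Longitude square 8; −1 → 7.
The latitude characters are unchanged.

OH77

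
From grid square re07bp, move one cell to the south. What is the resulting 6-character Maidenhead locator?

RE07bo

Latitude subsquare p = 15; −1 → 14 = o.
The longitude characters are unchanged.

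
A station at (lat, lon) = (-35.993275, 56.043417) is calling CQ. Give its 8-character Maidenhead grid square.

LF84aa51

Shift to the Maidenhead origin (180°W, 90°S): lon 236.04342, lat 54.00673.
Field: lon ⌊236.04342/20⌋ = 11 → L; lat ⌊54.00673/10⌋ = 5 → F.
Square: lon ⌊16.04342/2⌋ = 8; lat ⌊4.00673/1⌋ = 4.
Subsquare: lon ⌊0.04342/0.0833333⌋ = 0 → a; lat ⌊0.00673/0.0416667⌋ = 0 → a.
Extended square: lon ⌊0.04342/0.00833333⌋ = 5; lat ⌊0.00673/0.00416667⌋ = 1.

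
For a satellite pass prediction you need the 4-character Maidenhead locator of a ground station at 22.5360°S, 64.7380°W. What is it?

FG77

Offset from 180°W / 90°S: lon 115.26°, lat 67.46°.
Field (20°×10°, letters A–R): lon ⌊115.26/20⌋ = 5 → F; lat ⌊67.46/10⌋ = 6 → G.
Square (2°×1°, digits 0–9): lon ⌊15.26/2⌋ = 7; lat ⌊7.46/1⌋ = 7.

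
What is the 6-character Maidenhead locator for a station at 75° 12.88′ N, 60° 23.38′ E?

Offset from 180°W / 90°S: lon 240.3897°, lat 165.2147°.
Field: 240.3897/20 → 12 → M, 165.2147/10 → 16 → Q; chars MQ.
Square: 0.3897/2 → 0, 5.2147/1 → 5; chars 05.
Subsquare: 0.3897/0.0833333 → 4 → e, 0.2147/0.0416667 → 5 → f; chars ef.

MQ05ef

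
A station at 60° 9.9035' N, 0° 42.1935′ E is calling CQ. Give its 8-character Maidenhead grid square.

JP00id49

Offset from 180°W / 90°S: lon 180.70323°, lat 150.16506°.
Field (20°×10°, letters A–R): 180.70323/20 → 9 → J, 150.16506/10 → 15 → P; chars JP.
Square (2°×1°, digits 0–9): 0.70323/2 → 0, 0.16506/1 → 0; chars 00.
Subsquare (5′×2.5′, letters a–x): 0.70323/0.0833333 → 8 → i, 0.16506/0.0416667 → 3 → d; chars id.
Extended square (30″×15″, digits 0–9): 0.03656/0.00833333 → 4, 0.04006/0.00416667 → 9; chars 49.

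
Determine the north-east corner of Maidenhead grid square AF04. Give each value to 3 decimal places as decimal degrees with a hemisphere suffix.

35.000° S, 178.000° W

Field A=0, F=5: +0·20° lon, +5·10° lat → SW at lon -180°, lat -40°.
Square 0, 4: +0·2° lon, +4·1° lat → SW at lon -180°, lat -36°.
Cell spans 2° lon × 1° lat. NE corner is SW corner plus one full cell.
latitude 35.000° S, longitude 178.000° W.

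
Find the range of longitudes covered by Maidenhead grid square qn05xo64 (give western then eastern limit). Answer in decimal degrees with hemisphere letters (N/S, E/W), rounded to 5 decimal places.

141.96667° E, 141.97500° E

Field Q=16, N=13: +16·20° lon, +13·10° lat → SW at lon 140°, lat 40°.
Square 0, 5: +0·2° lon, +5·1° lat → SW at lon 140°, lat 45°.
Subsquare x=23, o=14: +23·0.0833333° lon, +14·0.0416667° lat → SW at lon 141.917°, lat 45.5833°.
Extended square 6, 4: +6·0.00833333° lon, +4·0.00416667° lat → SW at lon 141.967°, lat 45.6°.
Cell spans 0.00833333° lon × 0.00416667° lat.
west 141.96667° E, east 141.97500° E.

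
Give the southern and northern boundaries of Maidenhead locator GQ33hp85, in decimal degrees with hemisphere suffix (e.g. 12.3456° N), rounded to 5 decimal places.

73.64583° N, 73.65000° N

Field G=6, Q=16: +6·20° lon, +16·10° lat → SW at lon -60°, lat 70°.
Square 3, 3: +3·2° lon, +3·1° lat → SW at lon -54°, lat 73°.
Subsquare h=7, p=15: +7·0.0833333° lon, +15·0.0416667° lat → SW at lon -53.4167°, lat 73.625°.
Extended square 8, 5: +8·0.00833333° lon, +5·0.00416667° lat → SW at lon -53.35°, lat 73.6458°.
Cell spans 0.00833333° lon × 0.00416667° lat.
south 73.64583° N, north 73.65000° N.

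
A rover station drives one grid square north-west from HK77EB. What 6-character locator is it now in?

HK77dc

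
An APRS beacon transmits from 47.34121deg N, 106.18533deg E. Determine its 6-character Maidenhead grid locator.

ON37ci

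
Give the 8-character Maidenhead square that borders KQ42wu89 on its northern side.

KQ42wv80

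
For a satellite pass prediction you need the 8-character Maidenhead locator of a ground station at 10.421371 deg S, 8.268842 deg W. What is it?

IH59un78

Offset from 180°W / 90°S: lon 171.73116°, lat 79.57863°.
Field: 171.73116/20 → 8 → I, 79.57863/10 → 7 → H; chars IH.
Square: 11.73116/2 → 5, 9.57863/1 → 9; chars 59.
Subsquare: 1.73116/0.0833333 → 20 → u, 0.57863/0.0416667 → 13 → n; chars un.
Extended square: 0.06449/0.00833333 → 7, 0.03696/0.00416667 → 8; chars 78.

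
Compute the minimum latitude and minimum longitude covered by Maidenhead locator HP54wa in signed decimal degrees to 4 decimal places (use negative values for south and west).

64.0000, -28.1667

Field H=7, P=15: +7·20° lon, +15·10° lat → SW at lon -40°, lat 60°.
Square 5, 4: +5·2° lon, +4·1° lat → SW at lon -30°, lat 64°.
Subsquare w=22, a=0: +22·0.0833333° lon, +0·0.0416667° lat → SW at lon -28.1667°, lat 64°.
latitude 64.0000, longitude -28.1667.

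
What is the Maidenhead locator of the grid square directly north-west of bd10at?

Longitude subsquare a = 0; −1 → -1, wraps to 23 = x, carry into square.
Longitude square 1; −1 → 0.
Latitude subsquare t = 19; +1 → 20 = u.

BD00xu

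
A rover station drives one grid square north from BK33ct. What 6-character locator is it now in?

BK33cu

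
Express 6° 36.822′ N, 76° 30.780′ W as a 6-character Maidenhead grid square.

Offset from 180°W / 90°S: lon 103.4870°, lat 96.6137°.
Field (20°×10°, letters A–R): lon ⌊103.4870/20⌋ = 5 → F; lat ⌊96.6137/10⌋ = 9 → J.
Square (2°×1°, digits 0–9): lon ⌊3.4870/2⌋ = 1; lat ⌊6.6137/1⌋ = 6.
Subsquare (5′×2.5′, letters a–x): lon ⌊1.4870/0.0833333⌋ = 17 → r; lat ⌊0.6137/0.0416667⌋ = 14 → o.

FJ16ro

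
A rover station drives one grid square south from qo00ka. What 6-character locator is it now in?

QN09kx

Latitude subsquare a = 0; −1 → -1, wraps to 23 = x, carry into square.
Latitude square 0; −1 → -1, wraps to 9, carry into field.
Latitude field O = 14; −1 → 13 = N.
The longitude characters are unchanged.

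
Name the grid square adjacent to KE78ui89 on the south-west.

KE78ui78

Longitude extended square 8; −1 → 7.
Latitude extended square 9; −1 → 8.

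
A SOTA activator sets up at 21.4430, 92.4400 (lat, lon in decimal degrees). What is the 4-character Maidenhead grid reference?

Shift to the Maidenhead origin (180°W, 90°S): lon 272.44, lat 111.44.
Field: lon ⌊272.44/20⌋ = 13 → N; lat ⌊111.44/10⌋ = 11 → L.
Square: lon ⌊12.44/2⌋ = 6; lat ⌊1.44/1⌋ = 1.

NL61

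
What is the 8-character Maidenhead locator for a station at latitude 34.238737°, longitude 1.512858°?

Shift to the Maidenhead origin (180°W, 90°S): lon 181.51286, lat 124.23874.
Field: lon ⌊181.51286/20⌋ = 9 → J; lat ⌊124.23874/10⌋ = 12 → M.
Square: lon ⌊1.51286/2⌋ = 0; lat ⌊4.23874/1⌋ = 4.
Subsquare: lon ⌊1.51286/0.0833333⌋ = 18 → s; lat ⌊0.23874/0.0416667⌋ = 5 → f.
Extended square: lon ⌊0.01286/0.00833333⌋ = 1; lat ⌊0.03040/0.00416667⌋ = 7.

JM04sf17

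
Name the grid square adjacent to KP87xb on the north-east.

KP97ac

Longitude subsquare x = 23; +1 → 24, wraps to 0 = a, carry into square.
Longitude square 8; +1 → 9.
Latitude subsquare b = 1; +1 → 2 = c.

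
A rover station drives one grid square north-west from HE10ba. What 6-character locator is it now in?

Longitude subsquare b = 1; −1 → 0 = a.
Latitude subsquare a = 0; +1 → 1 = b.

HE10ab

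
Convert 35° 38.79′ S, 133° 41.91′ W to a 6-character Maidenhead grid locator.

CF34di

Shift to the Maidenhead origin (180°W, 90°S): lon 46.3015, lat 54.3535.
Field: lon ⌊46.3015/20⌋ = 2 → C; lat ⌊54.3535/10⌋ = 5 → F.
Square: lon ⌊6.3015/2⌋ = 3; lat ⌊4.3535/1⌋ = 4.
Subsquare: lon ⌊0.3015/0.0833333⌋ = 3 → d; lat ⌊0.3535/0.0416667⌋ = 8 → i.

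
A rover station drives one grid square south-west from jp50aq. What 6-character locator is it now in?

Longitude subsquare a = 0; −1 → -1, wraps to 23 = x, carry into square.
Longitude square 5; −1 → 4.
Latitude subsquare q = 16; −1 → 15 = p.

JP40xp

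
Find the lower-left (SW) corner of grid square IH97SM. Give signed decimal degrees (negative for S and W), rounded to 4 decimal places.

-12.5000, -0.5000

Field I=8, H=7: +8·20° lon, +7·10° lat → SW at lon -20°, lat -20°.
Square 9, 7: +9·2° lon, +7·1° lat → SW at lon -2°, lat -13°.
Subsquare s=18, m=12: +18·0.0833333° lon, +12·0.0416667° lat → SW at lon -0.5°, lat -12.5°.
latitude -12.5000, longitude -0.5000.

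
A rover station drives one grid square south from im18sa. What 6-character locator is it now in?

IM17sx

Latitude subsquare a = 0; −1 → -1, wraps to 23 = x, carry into square.
Latitude square 8; −1 → 7.
The longitude characters are unchanged.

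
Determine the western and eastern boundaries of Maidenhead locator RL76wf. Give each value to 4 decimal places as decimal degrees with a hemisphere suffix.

175.8333° E, 175.9167° E

Field R=17, L=11: +17·20° lon, +11·10° lat → SW at lon 160°, lat 20°.
Square 7, 6: +7·2° lon, +6·1° lat → SW at lon 174°, lat 26°.
Subsquare w=22, f=5: +22·0.0833333° lon, +5·0.0416667° lat → SW at lon 175.833°, lat 26.2083°.
Cell spans 0.0833333° lon × 0.0416667° lat.
west 175.8333° E, east 175.9167° E.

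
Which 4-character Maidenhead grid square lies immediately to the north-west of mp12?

MP03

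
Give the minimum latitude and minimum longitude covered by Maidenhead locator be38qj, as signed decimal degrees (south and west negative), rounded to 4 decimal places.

Field B=1, E=4: +1·20° lon, +4·10° lat → SW at lon -160°, lat -50°.
Square 3, 8: +3·2° lon, +8·1° lat → SW at lon -154°, lat -42°.
Subsquare q=16, j=9: +16·0.0833333° lon, +9·0.0416667° lat → SW at lon -152.667°, lat -41.625°.
latitude -41.6250, longitude -152.6667.

-41.6250, -152.6667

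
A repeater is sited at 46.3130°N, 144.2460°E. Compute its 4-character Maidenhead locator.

QN26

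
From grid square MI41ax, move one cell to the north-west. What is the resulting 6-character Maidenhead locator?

Longitude subsquare a = 0; −1 → -1, wraps to 23 = x, carry into square.
Longitude square 4; −1 → 3.
Latitude subsquare x = 23; +1 → 24, wraps to 0 = a, carry into square.
Latitude square 1; +1 → 2.

MI32xa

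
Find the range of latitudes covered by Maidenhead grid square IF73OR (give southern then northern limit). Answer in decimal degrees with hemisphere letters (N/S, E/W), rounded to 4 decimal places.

36.2917° S, 36.2500° S

Field I=8, F=5: +8·20° lon, +5·10° lat → SW at lon -20°, lat -40°.
Square 7, 3: +7·2° lon, +3·1° lat → SW at lon -6°, lat -37°.
Subsquare o=14, r=17: +14·0.0833333° lon, +17·0.0416667° lat → SW at lon -4.83333°, lat -36.2917°.
Cell spans 0.0833333° lon × 0.0416667° lat.
south 36.2917° S, north 36.2500° S.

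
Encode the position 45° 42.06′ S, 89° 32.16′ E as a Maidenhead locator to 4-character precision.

NE44

Offset from 180°W / 90°S: lon 269.54°, lat 44.30°.
Field (20°×10°, letters A–R): 269.54/20 → 13 → N, 44.30/10 → 4 → E; chars NE.
Square (2°×1°, digits 0–9): 9.54/2 → 4, 4.30/1 → 4; chars 44.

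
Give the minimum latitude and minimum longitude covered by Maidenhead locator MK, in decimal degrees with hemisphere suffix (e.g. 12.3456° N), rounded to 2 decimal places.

10.00° N, 60.00° E

Field M=12, K=10: +12·20° lon, +10·10° lat → SW at lon 60°, lat 10°.
latitude 10.00° N, longitude 60.00° E.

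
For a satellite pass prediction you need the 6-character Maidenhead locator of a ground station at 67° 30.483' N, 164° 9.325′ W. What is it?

AP77wm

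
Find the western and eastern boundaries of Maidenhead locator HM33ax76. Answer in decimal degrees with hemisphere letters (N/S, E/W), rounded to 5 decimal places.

33.94167° W, 33.93333° W

Field H=7, M=12: +7·20° lon, +12·10° lat → SW at lon -40°, lat 30°.
Square 3, 3: +3·2° lon, +3·1° lat → SW at lon -34°, lat 33°.
Subsquare a=0, x=23: +0·0.0833333° lon, +23·0.0416667° lat → SW at lon -34°, lat 33.9583°.
Extended square 7, 6: +7·0.00833333° lon, +6·0.00416667° lat → SW at lon -33.9417°, lat 33.9833°.
Cell spans 0.00833333° lon × 0.00416667° lat.
west 33.94167° W, east 33.93333° W.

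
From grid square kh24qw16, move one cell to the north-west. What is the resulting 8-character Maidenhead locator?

KH24qw07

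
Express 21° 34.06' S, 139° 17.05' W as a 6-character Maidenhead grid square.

Shift to the Maidenhead origin (180°W, 90°S): lon 40.7158, lat 68.4323.
Field: lon ⌊40.7158/20⌋ = 2 → C; lat ⌊68.4323/10⌋ = 6 → G.
Square: lon ⌊0.7158/2⌋ = 0; lat ⌊8.4323/1⌋ = 8.
Subsquare: lon ⌊0.7158/0.0833333⌋ = 8 → i; lat ⌊0.4323/0.0416667⌋ = 10 → k.

CG08ik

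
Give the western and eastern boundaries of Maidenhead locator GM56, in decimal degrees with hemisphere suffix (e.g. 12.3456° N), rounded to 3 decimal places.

50.000° W, 48.000° W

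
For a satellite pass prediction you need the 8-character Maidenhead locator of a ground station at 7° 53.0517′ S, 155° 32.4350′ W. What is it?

Offset from 180°W / 90°S: lon 24.45942°, lat 82.11580°.
Field: 24.45942/20 → 1 → B, 82.11580/10 → 8 → I; chars BI.
Square: 4.45942/2 → 2, 2.11580/1 → 2; chars 22.
Subsquare: 0.45942/0.0833333 → 5 → f, 0.11580/0.0416667 → 2 → c; chars fc.
Extended square: 0.04275/0.00833333 → 5, 0.03247/0.00416667 → 7; chars 57.

BI22fc57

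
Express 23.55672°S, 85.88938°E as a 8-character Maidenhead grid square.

NG26wk66

Add 180° to longitude and 90° to latitude: 265.88938, 66.44328.
Field: lon ⌊265.88938/20⌋ = 13 → N; lat ⌊66.44328/10⌋ = 6 → G.
Square: lon ⌊5.88938/2⌋ = 2; lat ⌊6.44328/1⌋ = 6.
Subsquare: lon ⌊1.88938/0.0833333⌋ = 22 → w; lat ⌊0.44328/0.0416667⌋ = 10 → k.
Extended square: lon ⌊0.05605/0.00833333⌋ = 6; lat ⌊0.02661/0.00416667⌋ = 6.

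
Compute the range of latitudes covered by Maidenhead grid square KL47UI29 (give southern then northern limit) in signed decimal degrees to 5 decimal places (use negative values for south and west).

27.37083, 27.37500

Field K=10, L=11: +10·20° lon, +11·10° lat → SW at lon 20°, lat 20°.
Square 4, 7: +4·2° lon, +7·1° lat → SW at lon 28°, lat 27°.
Subsquare u=20, i=8: +20·0.0833333° lon, +8·0.0416667° lat → SW at lon 29.6667°, lat 27.3333°.
Extended square 2, 9: +2·0.00833333° lon, +9·0.00416667° lat → SW at lon 29.6833°, lat 27.3708°.
Cell spans 0.00833333° lon × 0.00416667° lat.
south 27.37083, north 27.37500.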